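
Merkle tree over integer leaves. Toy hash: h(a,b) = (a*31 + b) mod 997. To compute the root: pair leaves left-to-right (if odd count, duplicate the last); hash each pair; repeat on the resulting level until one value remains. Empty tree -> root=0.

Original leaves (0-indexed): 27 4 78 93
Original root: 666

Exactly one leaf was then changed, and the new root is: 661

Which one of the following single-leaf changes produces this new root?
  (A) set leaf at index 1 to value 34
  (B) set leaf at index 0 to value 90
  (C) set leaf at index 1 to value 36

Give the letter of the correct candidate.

Answer: C

Derivation:
Original leaves: [27, 4, 78, 93]
Target new root: 661
Try each candidate change and compute the resulting root:
Candidate A: set leaf[1] = 34 -> leaves = [27, 34, 78, 93]
  L0: [27, 34, 78, 93]
  L1: h(27,34)=(27*31+34)%997=871 h(78,93)=(78*31+93)%997=517 -> [871, 517]
  L2: h(871,517)=(871*31+517)%997=599 -> [599]
  root = 599 != target 661
Candidate B: set leaf[0] = 90 -> leaves = [90, 4, 78, 93]
  L0: [90, 4, 78, 93]
  L1: h(90,4)=(90*31+4)%997=800 h(78,93)=(78*31+93)%997=517 -> [800, 517]
  L2: h(800,517)=(800*31+517)%997=392 -> [392]
  root = 392 != target 661
Candidate C: set leaf[1] = 36 -> leaves = [27, 36, 78, 93]
  L0: [27, 36, 78, 93]
  L1: h(27,36)=(27*31+36)%997=873 h(78,93)=(78*31+93)%997=517 -> [873, 517]
  L2: h(873,517)=(873*31+517)%997=661 -> [661]
  root = 661 == target 661  ** MATCH **
Candidate C produces the target root.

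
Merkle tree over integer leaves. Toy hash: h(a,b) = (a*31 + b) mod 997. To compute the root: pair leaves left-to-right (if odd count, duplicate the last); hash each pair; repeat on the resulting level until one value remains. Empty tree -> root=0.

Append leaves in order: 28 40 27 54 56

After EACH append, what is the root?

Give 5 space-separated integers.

Answer: 28 908 99 126 433

Derivation:
After append 28 (leaves=[28]):
  L0: [28]
  root=28
After append 40 (leaves=[28, 40]):
  L0: [28, 40]
  L1: h(28,40)=(28*31+40)%997=908 -> [908]
  root=908
After append 27 (leaves=[28, 40, 27]):
  L0: [28, 40, 27]
  L1: h(28,40)=(28*31+40)%997=908 h(27,27)=(27*31+27)%997=864 -> [908, 864]
  L2: h(908,864)=(908*31+864)%997=99 -> [99]
  root=99
After append 54 (leaves=[28, 40, 27, 54]):
  L0: [28, 40, 27, 54]
  L1: h(28,40)=(28*31+40)%997=908 h(27,54)=(27*31+54)%997=891 -> [908, 891]
  L2: h(908,891)=(908*31+891)%997=126 -> [126]
  root=126
After append 56 (leaves=[28, 40, 27, 54, 56]):
  L0: [28, 40, 27, 54, 56]
  L1: h(28,40)=(28*31+40)%997=908 h(27,54)=(27*31+54)%997=891 h(56,56)=(56*31+56)%997=795 -> [908, 891, 795]
  L2: h(908,891)=(908*31+891)%997=126 h(795,795)=(795*31+795)%997=515 -> [126, 515]
  L3: h(126,515)=(126*31+515)%997=433 -> [433]
  root=433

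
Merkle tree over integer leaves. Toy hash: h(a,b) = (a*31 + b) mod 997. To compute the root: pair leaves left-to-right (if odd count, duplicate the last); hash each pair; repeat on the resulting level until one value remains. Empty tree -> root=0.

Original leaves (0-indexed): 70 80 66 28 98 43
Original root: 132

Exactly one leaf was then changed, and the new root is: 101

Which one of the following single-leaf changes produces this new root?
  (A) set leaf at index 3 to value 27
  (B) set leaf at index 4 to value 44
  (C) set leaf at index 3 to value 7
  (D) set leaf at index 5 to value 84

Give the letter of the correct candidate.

Answer: A

Derivation:
Original leaves: [70, 80, 66, 28, 98, 43]
Target new root: 101
Try each candidate change and compute the resulting root:
Candidate A: set leaf[3] = 27 -> leaves = [70, 80, 66, 27, 98, 43]
  L0: [70, 80, 66, 27, 98, 43]
  L1: h(70,80)=(70*31+80)%997=256 h(66,27)=(66*31+27)%997=79 h(98,43)=(98*31+43)%997=90 -> [256, 79, 90]
  L2: h(256,79)=(256*31+79)%997=39 h(90,90)=(90*31+90)%997=886 -> [39, 886]
  L3: h(39,886)=(39*31+886)%997=101 -> [101]
  root = 101 == target 101  ** MATCH **
Candidate B: set leaf[4] = 44 -> leaves = [70, 80, 66, 28, 44, 43]
  L0: [70, 80, 66, 28, 44, 43]
  L1: h(70,80)=(70*31+80)%997=256 h(66,28)=(66*31+28)%997=80 h(44,43)=(44*31+43)%997=410 -> [256, 80, 410]
  L2: h(256,80)=(256*31+80)%997=40 h(410,410)=(410*31+410)%997=159 -> [40, 159]
  L3: h(40,159)=(40*31+159)%997=402 -> [402]
  root = 402 != target 101
Candidate C: set leaf[3] = 7 -> leaves = [70, 80, 66, 7, 98, 43]
  L0: [70, 80, 66, 7, 98, 43]
  L1: h(70,80)=(70*31+80)%997=256 h(66,7)=(66*31+7)%997=59 h(98,43)=(98*31+43)%997=90 -> [256, 59, 90]
  L2: h(256,59)=(256*31+59)%997=19 h(90,90)=(90*31+90)%997=886 -> [19, 886]
  L3: h(19,886)=(19*31+886)%997=478 -> [478]
  root = 478 != target 101
Candidate D: set leaf[5] = 84 -> leaves = [70, 80, 66, 28, 98, 84]
  L0: [70, 80, 66, 28, 98, 84]
  L1: h(70,80)=(70*31+80)%997=256 h(66,28)=(66*31+28)%997=80 h(98,84)=(98*31+84)%997=131 -> [256, 80, 131]
  L2: h(256,80)=(256*31+80)%997=40 h(131,131)=(131*31+131)%997=204 -> [40, 204]
  L3: h(40,204)=(40*31+204)%997=447 -> [447]
  root = 447 != target 101
Candidate A produces the target root.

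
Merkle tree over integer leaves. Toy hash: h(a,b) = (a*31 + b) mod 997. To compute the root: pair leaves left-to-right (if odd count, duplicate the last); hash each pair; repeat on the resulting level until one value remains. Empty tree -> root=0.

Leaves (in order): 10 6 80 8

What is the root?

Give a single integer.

Answer: 320

Derivation:
L0: [10, 6, 80, 8]
L1: h(10,6)=(10*31+6)%997=316 h(80,8)=(80*31+8)%997=494 -> [316, 494]
L2: h(316,494)=(316*31+494)%997=320 -> [320]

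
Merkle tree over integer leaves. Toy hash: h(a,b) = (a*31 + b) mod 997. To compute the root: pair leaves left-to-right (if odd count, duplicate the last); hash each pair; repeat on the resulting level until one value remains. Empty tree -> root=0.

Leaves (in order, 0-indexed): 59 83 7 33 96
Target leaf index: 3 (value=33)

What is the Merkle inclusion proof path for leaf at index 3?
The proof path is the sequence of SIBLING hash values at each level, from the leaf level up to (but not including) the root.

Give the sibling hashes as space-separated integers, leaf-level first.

Answer: 7 915 598

Derivation:
L0 (leaves): [59, 83, 7, 33, 96], target index=3
L1: h(59,83)=(59*31+83)%997=915 [pair 0] h(7,33)=(7*31+33)%997=250 [pair 1] h(96,96)=(96*31+96)%997=81 [pair 2] -> [915, 250, 81]
  Sibling for proof at L0: 7
L2: h(915,250)=(915*31+250)%997=699 [pair 0] h(81,81)=(81*31+81)%997=598 [pair 1] -> [699, 598]
  Sibling for proof at L1: 915
L3: h(699,598)=(699*31+598)%997=333 [pair 0] -> [333]
  Sibling for proof at L2: 598
Root: 333
Proof path (sibling hashes from leaf to root): [7, 915, 598]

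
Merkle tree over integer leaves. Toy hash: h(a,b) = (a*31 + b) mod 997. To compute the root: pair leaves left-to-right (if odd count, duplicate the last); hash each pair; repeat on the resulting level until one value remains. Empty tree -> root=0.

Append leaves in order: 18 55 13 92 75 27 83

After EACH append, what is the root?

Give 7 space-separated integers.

Answer: 18 613 476 555 287 745 52

Derivation:
After append 18 (leaves=[18]):
  L0: [18]
  root=18
After append 55 (leaves=[18, 55]):
  L0: [18, 55]
  L1: h(18,55)=(18*31+55)%997=613 -> [613]
  root=613
After append 13 (leaves=[18, 55, 13]):
  L0: [18, 55, 13]
  L1: h(18,55)=(18*31+55)%997=613 h(13,13)=(13*31+13)%997=416 -> [613, 416]
  L2: h(613,416)=(613*31+416)%997=476 -> [476]
  root=476
After append 92 (leaves=[18, 55, 13, 92]):
  L0: [18, 55, 13, 92]
  L1: h(18,55)=(18*31+55)%997=613 h(13,92)=(13*31+92)%997=495 -> [613, 495]
  L2: h(613,495)=(613*31+495)%997=555 -> [555]
  root=555
After append 75 (leaves=[18, 55, 13, 92, 75]):
  L0: [18, 55, 13, 92, 75]
  L1: h(18,55)=(18*31+55)%997=613 h(13,92)=(13*31+92)%997=495 h(75,75)=(75*31+75)%997=406 -> [613, 495, 406]
  L2: h(613,495)=(613*31+495)%997=555 h(406,406)=(406*31+406)%997=31 -> [555, 31]
  L3: h(555,31)=(555*31+31)%997=287 -> [287]
  root=287
After append 27 (leaves=[18, 55, 13, 92, 75, 27]):
  L0: [18, 55, 13, 92, 75, 27]
  L1: h(18,55)=(18*31+55)%997=613 h(13,92)=(13*31+92)%997=495 h(75,27)=(75*31+27)%997=358 -> [613, 495, 358]
  L2: h(613,495)=(613*31+495)%997=555 h(358,358)=(358*31+358)%997=489 -> [555, 489]
  L3: h(555,489)=(555*31+489)%997=745 -> [745]
  root=745
After append 83 (leaves=[18, 55, 13, 92, 75, 27, 83]):
  L0: [18, 55, 13, 92, 75, 27, 83]
  L1: h(18,55)=(18*31+55)%997=613 h(13,92)=(13*31+92)%997=495 h(75,27)=(75*31+27)%997=358 h(83,83)=(83*31+83)%997=662 -> [613, 495, 358, 662]
  L2: h(613,495)=(613*31+495)%997=555 h(358,662)=(358*31+662)%997=793 -> [555, 793]
  L3: h(555,793)=(555*31+793)%997=52 -> [52]
  root=52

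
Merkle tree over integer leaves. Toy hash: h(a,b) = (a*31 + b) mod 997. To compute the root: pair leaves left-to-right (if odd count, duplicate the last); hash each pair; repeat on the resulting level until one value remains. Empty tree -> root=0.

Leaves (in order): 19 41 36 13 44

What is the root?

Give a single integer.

L0: [19, 41, 36, 13, 44]
L1: h(19,41)=(19*31+41)%997=630 h(36,13)=(36*31+13)%997=132 h(44,44)=(44*31+44)%997=411 -> [630, 132, 411]
L2: h(630,132)=(630*31+132)%997=719 h(411,411)=(411*31+411)%997=191 -> [719, 191]
L3: h(719,191)=(719*31+191)%997=546 -> [546]

Answer: 546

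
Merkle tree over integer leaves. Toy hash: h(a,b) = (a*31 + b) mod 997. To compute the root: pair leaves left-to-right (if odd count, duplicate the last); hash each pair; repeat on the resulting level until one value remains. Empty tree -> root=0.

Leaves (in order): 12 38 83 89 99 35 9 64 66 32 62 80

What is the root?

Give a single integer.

L0: [12, 38, 83, 89, 99, 35, 9, 64, 66, 32, 62, 80]
L1: h(12,38)=(12*31+38)%997=410 h(83,89)=(83*31+89)%997=668 h(99,35)=(99*31+35)%997=113 h(9,64)=(9*31+64)%997=343 h(66,32)=(66*31+32)%997=84 h(62,80)=(62*31+80)%997=8 -> [410, 668, 113, 343, 84, 8]
L2: h(410,668)=(410*31+668)%997=417 h(113,343)=(113*31+343)%997=855 h(84,8)=(84*31+8)%997=618 -> [417, 855, 618]
L3: h(417,855)=(417*31+855)%997=821 h(618,618)=(618*31+618)%997=833 -> [821, 833]
L4: h(821,833)=(821*31+833)%997=362 -> [362]

Answer: 362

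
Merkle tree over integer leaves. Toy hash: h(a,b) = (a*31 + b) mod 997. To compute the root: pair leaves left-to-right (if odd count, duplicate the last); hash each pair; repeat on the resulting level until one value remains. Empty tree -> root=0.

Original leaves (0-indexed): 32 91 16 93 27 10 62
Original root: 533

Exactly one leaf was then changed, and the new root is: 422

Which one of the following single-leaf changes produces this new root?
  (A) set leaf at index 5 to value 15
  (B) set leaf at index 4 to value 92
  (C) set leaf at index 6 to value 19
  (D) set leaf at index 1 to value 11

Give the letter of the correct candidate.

Original leaves: [32, 91, 16, 93, 27, 10, 62]
Target new root: 422
Try each candidate change and compute the resulting root:
Candidate A: set leaf[5] = 15 -> leaves = [32, 91, 16, 93, 27, 15, 62]
  L0: [32, 91, 16, 93, 27, 15, 62]
  L1: h(32,91)=(32*31+91)%997=86 h(16,93)=(16*31+93)%997=589 h(27,15)=(27*31+15)%997=852 h(62,62)=(62*31+62)%997=987 -> [86, 589, 852, 987]
  L2: h(86,589)=(86*31+589)%997=264 h(852,987)=(852*31+987)%997=480 -> [264, 480]
  L3: h(264,480)=(264*31+480)%997=688 -> [688]
  root = 688 != target 422
Candidate B: set leaf[4] = 92 -> leaves = [32, 91, 16, 93, 92, 10, 62]
  L0: [32, 91, 16, 93, 92, 10, 62]
  L1: h(32,91)=(32*31+91)%997=86 h(16,93)=(16*31+93)%997=589 h(92,10)=(92*31+10)%997=868 h(62,62)=(62*31+62)%997=987 -> [86, 589, 868, 987]
  L2: h(86,589)=(86*31+589)%997=264 h(868,987)=(868*31+987)%997=976 -> [264, 976]
  L3: h(264,976)=(264*31+976)%997=187 -> [187]
  root = 187 != target 422
Candidate C: set leaf[6] = 19 -> leaves = [32, 91, 16, 93, 27, 10, 19]
  L0: [32, 91, 16, 93, 27, 10, 19]
  L1: h(32,91)=(32*31+91)%997=86 h(16,93)=(16*31+93)%997=589 h(27,10)=(27*31+10)%997=847 h(19,19)=(19*31+19)%997=608 -> [86, 589, 847, 608]
  L2: h(86,589)=(86*31+589)%997=264 h(847,608)=(847*31+608)%997=943 -> [264, 943]
  L3: h(264,943)=(264*31+943)%997=154 -> [154]
  root = 154 != target 422
Candidate D: set leaf[1] = 11 -> leaves = [32, 11, 16, 93, 27, 10, 62]
  L0: [32, 11, 16, 93, 27, 10, 62]
  L1: h(32,11)=(32*31+11)%997=6 h(16,93)=(16*31+93)%997=589 h(27,10)=(27*31+10)%997=847 h(62,62)=(62*31+62)%997=987 -> [6, 589, 847, 987]
  L2: h(6,589)=(6*31+589)%997=775 h(847,987)=(847*31+987)%997=325 -> [775, 325]
  L3: h(775,325)=(775*31+325)%997=422 -> [422]
  root = 422 == target 422  ** MATCH **
Candidate D produces the target root.

Answer: D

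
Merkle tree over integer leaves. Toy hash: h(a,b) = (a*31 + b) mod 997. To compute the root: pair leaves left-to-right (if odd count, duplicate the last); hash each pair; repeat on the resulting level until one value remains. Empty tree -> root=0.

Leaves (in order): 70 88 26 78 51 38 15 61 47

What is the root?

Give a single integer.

L0: [70, 88, 26, 78, 51, 38, 15, 61, 47]
L1: h(70,88)=(70*31+88)%997=264 h(26,78)=(26*31+78)%997=884 h(51,38)=(51*31+38)%997=622 h(15,61)=(15*31+61)%997=526 h(47,47)=(47*31+47)%997=507 -> [264, 884, 622, 526, 507]
L2: h(264,884)=(264*31+884)%997=95 h(622,526)=(622*31+526)%997=865 h(507,507)=(507*31+507)%997=272 -> [95, 865, 272]
L3: h(95,865)=(95*31+865)%997=819 h(272,272)=(272*31+272)%997=728 -> [819, 728]
L4: h(819,728)=(819*31+728)%997=195 -> [195]

Answer: 195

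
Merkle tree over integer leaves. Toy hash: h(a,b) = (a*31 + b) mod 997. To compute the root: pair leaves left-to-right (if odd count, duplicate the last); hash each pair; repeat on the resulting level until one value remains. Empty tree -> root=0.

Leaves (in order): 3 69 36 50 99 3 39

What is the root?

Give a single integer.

L0: [3, 69, 36, 50, 99, 3, 39]
L1: h(3,69)=(3*31+69)%997=162 h(36,50)=(36*31+50)%997=169 h(99,3)=(99*31+3)%997=81 h(39,39)=(39*31+39)%997=251 -> [162, 169, 81, 251]
L2: h(162,169)=(162*31+169)%997=206 h(81,251)=(81*31+251)%997=768 -> [206, 768]
L3: h(206,768)=(206*31+768)%997=175 -> [175]

Answer: 175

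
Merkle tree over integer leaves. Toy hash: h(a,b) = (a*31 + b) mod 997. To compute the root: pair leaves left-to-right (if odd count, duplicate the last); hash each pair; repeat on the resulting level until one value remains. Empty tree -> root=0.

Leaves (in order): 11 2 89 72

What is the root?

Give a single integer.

Answer: 503

Derivation:
L0: [11, 2, 89, 72]
L1: h(11,2)=(11*31+2)%997=343 h(89,72)=(89*31+72)%997=837 -> [343, 837]
L2: h(343,837)=(343*31+837)%997=503 -> [503]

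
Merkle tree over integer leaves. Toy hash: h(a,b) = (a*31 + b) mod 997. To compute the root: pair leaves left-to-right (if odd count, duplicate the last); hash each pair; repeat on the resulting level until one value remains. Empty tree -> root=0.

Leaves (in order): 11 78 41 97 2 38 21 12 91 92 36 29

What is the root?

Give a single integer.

L0: [11, 78, 41, 97, 2, 38, 21, 12, 91, 92, 36, 29]
L1: h(11,78)=(11*31+78)%997=419 h(41,97)=(41*31+97)%997=371 h(2,38)=(2*31+38)%997=100 h(21,12)=(21*31+12)%997=663 h(91,92)=(91*31+92)%997=919 h(36,29)=(36*31+29)%997=148 -> [419, 371, 100, 663, 919, 148]
L2: h(419,371)=(419*31+371)%997=399 h(100,663)=(100*31+663)%997=772 h(919,148)=(919*31+148)%997=721 -> [399, 772, 721]
L3: h(399,772)=(399*31+772)%997=180 h(721,721)=(721*31+721)%997=141 -> [180, 141]
L4: h(180,141)=(180*31+141)%997=736 -> [736]

Answer: 736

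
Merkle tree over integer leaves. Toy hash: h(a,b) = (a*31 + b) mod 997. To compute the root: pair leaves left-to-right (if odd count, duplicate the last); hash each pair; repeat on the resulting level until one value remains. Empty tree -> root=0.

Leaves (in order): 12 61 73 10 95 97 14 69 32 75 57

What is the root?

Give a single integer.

L0: [12, 61, 73, 10, 95, 97, 14, 69, 32, 75, 57]
L1: h(12,61)=(12*31+61)%997=433 h(73,10)=(73*31+10)%997=279 h(95,97)=(95*31+97)%997=51 h(14,69)=(14*31+69)%997=503 h(32,75)=(32*31+75)%997=70 h(57,57)=(57*31+57)%997=827 -> [433, 279, 51, 503, 70, 827]
L2: h(433,279)=(433*31+279)%997=741 h(51,503)=(51*31+503)%997=90 h(70,827)=(70*31+827)%997=6 -> [741, 90, 6]
L3: h(741,90)=(741*31+90)%997=130 h(6,6)=(6*31+6)%997=192 -> [130, 192]
L4: h(130,192)=(130*31+192)%997=234 -> [234]

Answer: 234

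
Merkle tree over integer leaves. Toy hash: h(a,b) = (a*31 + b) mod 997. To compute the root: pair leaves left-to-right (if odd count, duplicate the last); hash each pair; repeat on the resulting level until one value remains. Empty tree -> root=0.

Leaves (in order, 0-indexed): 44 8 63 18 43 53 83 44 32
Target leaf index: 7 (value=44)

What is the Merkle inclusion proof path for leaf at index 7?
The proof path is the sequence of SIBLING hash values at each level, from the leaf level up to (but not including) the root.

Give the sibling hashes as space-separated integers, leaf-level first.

L0 (leaves): [44, 8, 63, 18, 43, 53, 83, 44, 32], target index=7
L1: h(44,8)=(44*31+8)%997=375 [pair 0] h(63,18)=(63*31+18)%997=974 [pair 1] h(43,53)=(43*31+53)%997=389 [pair 2] h(83,44)=(83*31+44)%997=623 [pair 3] h(32,32)=(32*31+32)%997=27 [pair 4] -> [375, 974, 389, 623, 27]
  Sibling for proof at L0: 83
L2: h(375,974)=(375*31+974)%997=635 [pair 0] h(389,623)=(389*31+623)%997=718 [pair 1] h(27,27)=(27*31+27)%997=864 [pair 2] -> [635, 718, 864]
  Sibling for proof at L1: 389
L3: h(635,718)=(635*31+718)%997=463 [pair 0] h(864,864)=(864*31+864)%997=729 [pair 1] -> [463, 729]
  Sibling for proof at L2: 635
L4: h(463,729)=(463*31+729)%997=127 [pair 0] -> [127]
  Sibling for proof at L3: 729
Root: 127
Proof path (sibling hashes from leaf to root): [83, 389, 635, 729]

Answer: 83 389 635 729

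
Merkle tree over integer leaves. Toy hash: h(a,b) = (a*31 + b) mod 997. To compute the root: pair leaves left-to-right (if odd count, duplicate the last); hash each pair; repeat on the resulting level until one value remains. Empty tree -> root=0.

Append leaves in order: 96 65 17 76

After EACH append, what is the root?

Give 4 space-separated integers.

After append 96 (leaves=[96]):
  L0: [96]
  root=96
After append 65 (leaves=[96, 65]):
  L0: [96, 65]
  L1: h(96,65)=(96*31+65)%997=50 -> [50]
  root=50
After append 17 (leaves=[96, 65, 17]):
  L0: [96, 65, 17]
  L1: h(96,65)=(96*31+65)%997=50 h(17,17)=(17*31+17)%997=544 -> [50, 544]
  L2: h(50,544)=(50*31+544)%997=100 -> [100]
  root=100
After append 76 (leaves=[96, 65, 17, 76]):
  L0: [96, 65, 17, 76]
  L1: h(96,65)=(96*31+65)%997=50 h(17,76)=(17*31+76)%997=603 -> [50, 603]
  L2: h(50,603)=(50*31+603)%997=159 -> [159]
  root=159

Answer: 96 50 100 159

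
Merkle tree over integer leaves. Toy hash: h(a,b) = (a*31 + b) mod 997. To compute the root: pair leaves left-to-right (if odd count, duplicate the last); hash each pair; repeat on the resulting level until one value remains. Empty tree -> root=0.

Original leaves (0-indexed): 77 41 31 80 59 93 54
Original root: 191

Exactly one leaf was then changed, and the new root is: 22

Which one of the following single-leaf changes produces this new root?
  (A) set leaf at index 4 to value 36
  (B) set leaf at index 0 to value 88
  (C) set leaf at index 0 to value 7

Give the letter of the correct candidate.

Answer: A

Derivation:
Original leaves: [77, 41, 31, 80, 59, 93, 54]
Target new root: 22
Try each candidate change and compute the resulting root:
Candidate A: set leaf[4] = 36 -> leaves = [77, 41, 31, 80, 36, 93, 54]
  L0: [77, 41, 31, 80, 36, 93, 54]
  L1: h(77,41)=(77*31+41)%997=434 h(31,80)=(31*31+80)%997=44 h(36,93)=(36*31+93)%997=212 h(54,54)=(54*31+54)%997=731 -> [434, 44, 212, 731]
  L2: h(434,44)=(434*31+44)%997=537 h(212,731)=(212*31+731)%997=324 -> [537, 324]
  L3: h(537,324)=(537*31+324)%997=22 -> [22]
  root = 22 == target 22  ** MATCH **
Candidate B: set leaf[0] = 88 -> leaves = [88, 41, 31, 80, 59, 93, 54]
  L0: [88, 41, 31, 80, 59, 93, 54]
  L1: h(88,41)=(88*31+41)%997=775 h(31,80)=(31*31+80)%997=44 h(59,93)=(59*31+93)%997=925 h(54,54)=(54*31+54)%997=731 -> [775, 44, 925, 731]
  L2: h(775,44)=(775*31+44)%997=141 h(925,731)=(925*31+731)%997=493 -> [141, 493]
  L3: h(141,493)=(141*31+493)%997=876 -> [876]
  root = 876 != target 22
Candidate C: set leaf[0] = 7 -> leaves = [7, 41, 31, 80, 59, 93, 54]
  L0: [7, 41, 31, 80, 59, 93, 54]
  L1: h(7,41)=(7*31+41)%997=258 h(31,80)=(31*31+80)%997=44 h(59,93)=(59*31+93)%997=925 h(54,54)=(54*31+54)%997=731 -> [258, 44, 925, 731]
  L2: h(258,44)=(258*31+44)%997=66 h(925,731)=(925*31+731)%997=493 -> [66, 493]
  L3: h(66,493)=(66*31+493)%997=545 -> [545]
  root = 545 != target 22
Candidate A produces the target root.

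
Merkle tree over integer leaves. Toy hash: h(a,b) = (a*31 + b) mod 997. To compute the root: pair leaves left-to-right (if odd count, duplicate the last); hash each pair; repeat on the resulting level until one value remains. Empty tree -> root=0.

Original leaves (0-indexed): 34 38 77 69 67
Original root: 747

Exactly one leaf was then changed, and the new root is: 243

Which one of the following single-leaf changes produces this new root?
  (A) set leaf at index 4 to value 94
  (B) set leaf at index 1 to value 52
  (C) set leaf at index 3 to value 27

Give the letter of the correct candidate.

Original leaves: [34, 38, 77, 69, 67]
Target new root: 243
Try each candidate change and compute the resulting root:
Candidate A: set leaf[4] = 94 -> leaves = [34, 38, 77, 69, 94]
  L0: [34, 38, 77, 69, 94]
  L1: h(34,38)=(34*31+38)%997=95 h(77,69)=(77*31+69)%997=462 h(94,94)=(94*31+94)%997=17 -> [95, 462, 17]
  L2: h(95,462)=(95*31+462)%997=416 h(17,17)=(17*31+17)%997=544 -> [416, 544]
  L3: h(416,544)=(416*31+544)%997=479 -> [479]
  root = 479 != target 243
Candidate B: set leaf[1] = 52 -> leaves = [34, 52, 77, 69, 67]
  L0: [34, 52, 77, 69, 67]
  L1: h(34,52)=(34*31+52)%997=109 h(77,69)=(77*31+69)%997=462 h(67,67)=(67*31+67)%997=150 -> [109, 462, 150]
  L2: h(109,462)=(109*31+462)%997=850 h(150,150)=(150*31+150)%997=812 -> [850, 812]
  L3: h(850,812)=(850*31+812)%997=243 -> [243]
  root = 243 == target 243  ** MATCH **
Candidate C: set leaf[3] = 27 -> leaves = [34, 38, 77, 27, 67]
  L0: [34, 38, 77, 27, 67]
  L1: h(34,38)=(34*31+38)%997=95 h(77,27)=(77*31+27)%997=420 h(67,67)=(67*31+67)%997=150 -> [95, 420, 150]
  L2: h(95,420)=(95*31+420)%997=374 h(150,150)=(150*31+150)%997=812 -> [374, 812]
  L3: h(374,812)=(374*31+812)%997=442 -> [442]
  root = 442 != target 243
Candidate B produces the target root.

Answer: B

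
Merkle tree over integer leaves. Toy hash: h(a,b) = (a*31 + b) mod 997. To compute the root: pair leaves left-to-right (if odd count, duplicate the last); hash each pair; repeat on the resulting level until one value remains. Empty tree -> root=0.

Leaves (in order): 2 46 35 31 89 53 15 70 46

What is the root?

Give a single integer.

Answer: 772

Derivation:
L0: [2, 46, 35, 31, 89, 53, 15, 70, 46]
L1: h(2,46)=(2*31+46)%997=108 h(35,31)=(35*31+31)%997=119 h(89,53)=(89*31+53)%997=818 h(15,70)=(15*31+70)%997=535 h(46,46)=(46*31+46)%997=475 -> [108, 119, 818, 535, 475]
L2: h(108,119)=(108*31+119)%997=476 h(818,535)=(818*31+535)%997=968 h(475,475)=(475*31+475)%997=245 -> [476, 968, 245]
L3: h(476,968)=(476*31+968)%997=769 h(245,245)=(245*31+245)%997=861 -> [769, 861]
L4: h(769,861)=(769*31+861)%997=772 -> [772]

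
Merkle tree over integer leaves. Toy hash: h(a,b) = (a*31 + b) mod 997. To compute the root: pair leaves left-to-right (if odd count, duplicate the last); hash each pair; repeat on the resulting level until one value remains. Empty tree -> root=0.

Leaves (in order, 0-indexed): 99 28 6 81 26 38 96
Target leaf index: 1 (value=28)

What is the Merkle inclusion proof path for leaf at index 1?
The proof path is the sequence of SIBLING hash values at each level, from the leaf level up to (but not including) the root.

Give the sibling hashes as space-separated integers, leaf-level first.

L0 (leaves): [99, 28, 6, 81, 26, 38, 96], target index=1
L1: h(99,28)=(99*31+28)%997=106 [pair 0] h(6,81)=(6*31+81)%997=267 [pair 1] h(26,38)=(26*31+38)%997=844 [pair 2] h(96,96)=(96*31+96)%997=81 [pair 3] -> [106, 267, 844, 81]
  Sibling for proof at L0: 99
L2: h(106,267)=(106*31+267)%997=562 [pair 0] h(844,81)=(844*31+81)%997=323 [pair 1] -> [562, 323]
  Sibling for proof at L1: 267
L3: h(562,323)=(562*31+323)%997=796 [pair 0] -> [796]
  Sibling for proof at L2: 323
Root: 796
Proof path (sibling hashes from leaf to root): [99, 267, 323]

Answer: 99 267 323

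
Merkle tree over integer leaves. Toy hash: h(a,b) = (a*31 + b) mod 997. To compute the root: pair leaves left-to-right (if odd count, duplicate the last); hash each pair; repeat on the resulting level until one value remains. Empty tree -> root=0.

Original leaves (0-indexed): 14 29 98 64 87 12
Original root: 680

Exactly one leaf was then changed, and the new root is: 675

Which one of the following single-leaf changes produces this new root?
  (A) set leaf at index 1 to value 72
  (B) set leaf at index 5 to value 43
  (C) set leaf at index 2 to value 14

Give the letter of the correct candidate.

Original leaves: [14, 29, 98, 64, 87, 12]
Target new root: 675
Try each candidate change and compute the resulting root:
Candidate A: set leaf[1] = 72 -> leaves = [14, 72, 98, 64, 87, 12]
  L0: [14, 72, 98, 64, 87, 12]
  L1: h(14,72)=(14*31+72)%997=506 h(98,64)=(98*31+64)%997=111 h(87,12)=(87*31+12)%997=715 -> [506, 111, 715]
  L2: h(506,111)=(506*31+111)%997=842 h(715,715)=(715*31+715)%997=946 -> [842, 946]
  L3: h(842,946)=(842*31+946)%997=129 -> [129]
  root = 129 != target 675
Candidate B: set leaf[5] = 43 -> leaves = [14, 29, 98, 64, 87, 43]
  L0: [14, 29, 98, 64, 87, 43]
  L1: h(14,29)=(14*31+29)%997=463 h(98,64)=(98*31+64)%997=111 h(87,43)=(87*31+43)%997=746 -> [463, 111, 746]
  L2: h(463,111)=(463*31+111)%997=506 h(746,746)=(746*31+746)%997=941 -> [506, 941]
  L3: h(506,941)=(506*31+941)%997=675 -> [675]
  root = 675 == target 675  ** MATCH **
Candidate C: set leaf[2] = 14 -> leaves = [14, 29, 14, 64, 87, 12]
  L0: [14, 29, 14, 64, 87, 12]
  L1: h(14,29)=(14*31+29)%997=463 h(14,64)=(14*31+64)%997=498 h(87,12)=(87*31+12)%997=715 -> [463, 498, 715]
  L2: h(463,498)=(463*31+498)%997=893 h(715,715)=(715*31+715)%997=946 -> [893, 946]
  L3: h(893,946)=(893*31+946)%997=713 -> [713]
  root = 713 != target 675
Candidate B produces the target root.

Answer: B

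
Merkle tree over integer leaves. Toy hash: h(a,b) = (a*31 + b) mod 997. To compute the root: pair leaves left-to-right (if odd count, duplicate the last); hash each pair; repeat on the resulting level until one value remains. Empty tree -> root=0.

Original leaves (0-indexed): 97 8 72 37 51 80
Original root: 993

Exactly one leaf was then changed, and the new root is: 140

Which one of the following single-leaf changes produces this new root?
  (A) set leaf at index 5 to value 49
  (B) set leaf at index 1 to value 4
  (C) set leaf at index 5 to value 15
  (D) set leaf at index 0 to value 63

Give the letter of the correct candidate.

Original leaves: [97, 8, 72, 37, 51, 80]
Target new root: 140
Try each candidate change and compute the resulting root:
Candidate A: set leaf[5] = 49 -> leaves = [97, 8, 72, 37, 51, 49]
  L0: [97, 8, 72, 37, 51, 49]
  L1: h(97,8)=(97*31+8)%997=24 h(72,37)=(72*31+37)%997=275 h(51,49)=(51*31+49)%997=633 -> [24, 275, 633]
  L2: h(24,275)=(24*31+275)%997=22 h(633,633)=(633*31+633)%997=316 -> [22, 316]
  L3: h(22,316)=(22*31+316)%997=1 -> [1]
  root = 1 != target 140
Candidate B: set leaf[1] = 4 -> leaves = [97, 4, 72, 37, 51, 80]
  L0: [97, 4, 72, 37, 51, 80]
  L1: h(97,4)=(97*31+4)%997=20 h(72,37)=(72*31+37)%997=275 h(51,80)=(51*31+80)%997=664 -> [20, 275, 664]
  L2: h(20,275)=(20*31+275)%997=895 h(664,664)=(664*31+664)%997=311 -> [895, 311]
  L3: h(895,311)=(895*31+311)%997=140 -> [140]
  root = 140 == target 140  ** MATCH **
Candidate C: set leaf[5] = 15 -> leaves = [97, 8, 72, 37, 51, 15]
  L0: [97, 8, 72, 37, 51, 15]
  L1: h(97,8)=(97*31+8)%997=24 h(72,37)=(72*31+37)%997=275 h(51,15)=(51*31+15)%997=599 -> [24, 275, 599]
  L2: h(24,275)=(24*31+275)%997=22 h(599,599)=(599*31+599)%997=225 -> [22, 225]
  L3: h(22,225)=(22*31+225)%997=907 -> [907]
  root = 907 != target 140
Candidate D: set leaf[0] = 63 -> leaves = [63, 8, 72, 37, 51, 80]
  L0: [63, 8, 72, 37, 51, 80]
  L1: h(63,8)=(63*31+8)%997=964 h(72,37)=(72*31+37)%997=275 h(51,80)=(51*31+80)%997=664 -> [964, 275, 664]
  L2: h(964,275)=(964*31+275)%997=249 h(664,664)=(664*31+664)%997=311 -> [249, 311]
  L3: h(249,311)=(249*31+311)%997=54 -> [54]
  root = 54 != target 140
Candidate B produces the target root.

Answer: B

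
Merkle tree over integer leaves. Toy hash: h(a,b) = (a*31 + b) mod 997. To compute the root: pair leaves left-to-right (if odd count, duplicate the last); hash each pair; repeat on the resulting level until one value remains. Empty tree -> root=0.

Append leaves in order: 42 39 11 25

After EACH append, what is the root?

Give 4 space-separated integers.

After append 42 (leaves=[42]):
  L0: [42]
  root=42
After append 39 (leaves=[42, 39]):
  L0: [42, 39]
  L1: h(42,39)=(42*31+39)%997=344 -> [344]
  root=344
After append 11 (leaves=[42, 39, 11]):
  L0: [42, 39, 11]
  L1: h(42,39)=(42*31+39)%997=344 h(11,11)=(11*31+11)%997=352 -> [344, 352]
  L2: h(344,352)=(344*31+352)%997=49 -> [49]
  root=49
After append 25 (leaves=[42, 39, 11, 25]):
  L0: [42, 39, 11, 25]
  L1: h(42,39)=(42*31+39)%997=344 h(11,25)=(11*31+25)%997=366 -> [344, 366]
  L2: h(344,366)=(344*31+366)%997=63 -> [63]
  root=63

Answer: 42 344 49 63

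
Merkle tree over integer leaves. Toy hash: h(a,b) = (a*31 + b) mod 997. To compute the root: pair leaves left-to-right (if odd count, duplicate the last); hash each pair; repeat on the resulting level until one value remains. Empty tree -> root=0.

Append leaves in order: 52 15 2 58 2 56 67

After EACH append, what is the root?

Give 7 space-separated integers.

Answer: 52 630 651 707 37 768 800

Derivation:
After append 52 (leaves=[52]):
  L0: [52]
  root=52
After append 15 (leaves=[52, 15]):
  L0: [52, 15]
  L1: h(52,15)=(52*31+15)%997=630 -> [630]
  root=630
After append 2 (leaves=[52, 15, 2]):
  L0: [52, 15, 2]
  L1: h(52,15)=(52*31+15)%997=630 h(2,2)=(2*31+2)%997=64 -> [630, 64]
  L2: h(630,64)=(630*31+64)%997=651 -> [651]
  root=651
After append 58 (leaves=[52, 15, 2, 58]):
  L0: [52, 15, 2, 58]
  L1: h(52,15)=(52*31+15)%997=630 h(2,58)=(2*31+58)%997=120 -> [630, 120]
  L2: h(630,120)=(630*31+120)%997=707 -> [707]
  root=707
After append 2 (leaves=[52, 15, 2, 58, 2]):
  L0: [52, 15, 2, 58, 2]
  L1: h(52,15)=(52*31+15)%997=630 h(2,58)=(2*31+58)%997=120 h(2,2)=(2*31+2)%997=64 -> [630, 120, 64]
  L2: h(630,120)=(630*31+120)%997=707 h(64,64)=(64*31+64)%997=54 -> [707, 54]
  L3: h(707,54)=(707*31+54)%997=37 -> [37]
  root=37
After append 56 (leaves=[52, 15, 2, 58, 2, 56]):
  L0: [52, 15, 2, 58, 2, 56]
  L1: h(52,15)=(52*31+15)%997=630 h(2,58)=(2*31+58)%997=120 h(2,56)=(2*31+56)%997=118 -> [630, 120, 118]
  L2: h(630,120)=(630*31+120)%997=707 h(118,118)=(118*31+118)%997=785 -> [707, 785]
  L3: h(707,785)=(707*31+785)%997=768 -> [768]
  root=768
After append 67 (leaves=[52, 15, 2, 58, 2, 56, 67]):
  L0: [52, 15, 2, 58, 2, 56, 67]
  L1: h(52,15)=(52*31+15)%997=630 h(2,58)=(2*31+58)%997=120 h(2,56)=(2*31+56)%997=118 h(67,67)=(67*31+67)%997=150 -> [630, 120, 118, 150]
  L2: h(630,120)=(630*31+120)%997=707 h(118,150)=(118*31+150)%997=817 -> [707, 817]
  L3: h(707,817)=(707*31+817)%997=800 -> [800]
  root=800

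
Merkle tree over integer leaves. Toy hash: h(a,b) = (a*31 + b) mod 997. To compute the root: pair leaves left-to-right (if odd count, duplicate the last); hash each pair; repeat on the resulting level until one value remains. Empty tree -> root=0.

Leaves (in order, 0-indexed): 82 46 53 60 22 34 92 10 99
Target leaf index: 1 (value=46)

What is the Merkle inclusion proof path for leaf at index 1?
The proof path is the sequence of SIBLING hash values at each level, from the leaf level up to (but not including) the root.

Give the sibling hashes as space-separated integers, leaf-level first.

L0 (leaves): [82, 46, 53, 60, 22, 34, 92, 10, 99], target index=1
L1: h(82,46)=(82*31+46)%997=594 [pair 0] h(53,60)=(53*31+60)%997=706 [pair 1] h(22,34)=(22*31+34)%997=716 [pair 2] h(92,10)=(92*31+10)%997=868 [pair 3] h(99,99)=(99*31+99)%997=177 [pair 4] -> [594, 706, 716, 868, 177]
  Sibling for proof at L0: 82
L2: h(594,706)=(594*31+706)%997=177 [pair 0] h(716,868)=(716*31+868)%997=133 [pair 1] h(177,177)=(177*31+177)%997=679 [pair 2] -> [177, 133, 679]
  Sibling for proof at L1: 706
L3: h(177,133)=(177*31+133)%997=635 [pair 0] h(679,679)=(679*31+679)%997=791 [pair 1] -> [635, 791]
  Sibling for proof at L2: 133
L4: h(635,791)=(635*31+791)%997=536 [pair 0] -> [536]
  Sibling for proof at L3: 791
Root: 536
Proof path (sibling hashes from leaf to root): [82, 706, 133, 791]

Answer: 82 706 133 791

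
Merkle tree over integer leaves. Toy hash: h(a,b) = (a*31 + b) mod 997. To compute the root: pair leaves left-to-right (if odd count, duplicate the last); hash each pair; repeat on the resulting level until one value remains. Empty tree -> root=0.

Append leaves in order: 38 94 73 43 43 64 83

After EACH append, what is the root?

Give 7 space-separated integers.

After append 38 (leaves=[38]):
  L0: [38]
  root=38
After append 94 (leaves=[38, 94]):
  L0: [38, 94]
  L1: h(38,94)=(38*31+94)%997=275 -> [275]
  root=275
After append 73 (leaves=[38, 94, 73]):
  L0: [38, 94, 73]
  L1: h(38,94)=(38*31+94)%997=275 h(73,73)=(73*31+73)%997=342 -> [275, 342]
  L2: h(275,342)=(275*31+342)%997=891 -> [891]
  root=891
After append 43 (leaves=[38, 94, 73, 43]):
  L0: [38, 94, 73, 43]
  L1: h(38,94)=(38*31+94)%997=275 h(73,43)=(73*31+43)%997=312 -> [275, 312]
  L2: h(275,312)=(275*31+312)%997=861 -> [861]
  root=861
After append 43 (leaves=[38, 94, 73, 43, 43]):
  L0: [38, 94, 73, 43, 43]
  L1: h(38,94)=(38*31+94)%997=275 h(73,43)=(73*31+43)%997=312 h(43,43)=(43*31+43)%997=379 -> [275, 312, 379]
  L2: h(275,312)=(275*31+312)%997=861 h(379,379)=(379*31+379)%997=164 -> [861, 164]
  L3: h(861,164)=(861*31+164)%997=933 -> [933]
  root=933
After append 64 (leaves=[38, 94, 73, 43, 43, 64]):
  L0: [38, 94, 73, 43, 43, 64]
  L1: h(38,94)=(38*31+94)%997=275 h(73,43)=(73*31+43)%997=312 h(43,64)=(43*31+64)%997=400 -> [275, 312, 400]
  L2: h(275,312)=(275*31+312)%997=861 h(400,400)=(400*31+400)%997=836 -> [861, 836]
  L3: h(861,836)=(861*31+836)%997=608 -> [608]
  root=608
After append 83 (leaves=[38, 94, 73, 43, 43, 64, 83]):
  L0: [38, 94, 73, 43, 43, 64, 83]
  L1: h(38,94)=(38*31+94)%997=275 h(73,43)=(73*31+43)%997=312 h(43,64)=(43*31+64)%997=400 h(83,83)=(83*31+83)%997=662 -> [275, 312, 400, 662]
  L2: h(275,312)=(275*31+312)%997=861 h(400,662)=(400*31+662)%997=101 -> [861, 101]
  L3: h(861,101)=(861*31+101)%997=870 -> [870]
  root=870

Answer: 38 275 891 861 933 608 870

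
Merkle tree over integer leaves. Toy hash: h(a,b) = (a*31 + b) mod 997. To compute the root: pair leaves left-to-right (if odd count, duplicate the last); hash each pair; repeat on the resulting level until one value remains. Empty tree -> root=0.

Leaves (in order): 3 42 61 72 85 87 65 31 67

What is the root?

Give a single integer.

L0: [3, 42, 61, 72, 85, 87, 65, 31, 67]
L1: h(3,42)=(3*31+42)%997=135 h(61,72)=(61*31+72)%997=966 h(85,87)=(85*31+87)%997=728 h(65,31)=(65*31+31)%997=52 h(67,67)=(67*31+67)%997=150 -> [135, 966, 728, 52, 150]
L2: h(135,966)=(135*31+966)%997=166 h(728,52)=(728*31+52)%997=686 h(150,150)=(150*31+150)%997=812 -> [166, 686, 812]
L3: h(166,686)=(166*31+686)%997=847 h(812,812)=(812*31+812)%997=62 -> [847, 62]
L4: h(847,62)=(847*31+62)%997=397 -> [397]

Answer: 397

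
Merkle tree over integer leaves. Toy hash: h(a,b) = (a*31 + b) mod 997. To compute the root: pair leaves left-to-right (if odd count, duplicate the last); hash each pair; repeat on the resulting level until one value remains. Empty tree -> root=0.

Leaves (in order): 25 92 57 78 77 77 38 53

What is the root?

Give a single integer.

L0: [25, 92, 57, 78, 77, 77, 38, 53]
L1: h(25,92)=(25*31+92)%997=867 h(57,78)=(57*31+78)%997=848 h(77,77)=(77*31+77)%997=470 h(38,53)=(38*31+53)%997=234 -> [867, 848, 470, 234]
L2: h(867,848)=(867*31+848)%997=806 h(470,234)=(470*31+234)%997=846 -> [806, 846]
L3: h(806,846)=(806*31+846)%997=907 -> [907]

Answer: 907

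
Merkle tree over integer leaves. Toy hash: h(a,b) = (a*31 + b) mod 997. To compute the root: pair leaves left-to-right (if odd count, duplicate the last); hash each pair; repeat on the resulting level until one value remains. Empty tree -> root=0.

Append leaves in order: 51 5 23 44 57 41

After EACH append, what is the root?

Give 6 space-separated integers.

After append 51 (leaves=[51]):
  L0: [51]
  root=51
After append 5 (leaves=[51, 5]):
  L0: [51, 5]
  L1: h(51,5)=(51*31+5)%997=589 -> [589]
  root=589
After append 23 (leaves=[51, 5, 23]):
  L0: [51, 5, 23]
  L1: h(51,5)=(51*31+5)%997=589 h(23,23)=(23*31+23)%997=736 -> [589, 736]
  L2: h(589,736)=(589*31+736)%997=52 -> [52]
  root=52
After append 44 (leaves=[51, 5, 23, 44]):
  L0: [51, 5, 23, 44]
  L1: h(51,5)=(51*31+5)%997=589 h(23,44)=(23*31+44)%997=757 -> [589, 757]
  L2: h(589,757)=(589*31+757)%997=73 -> [73]
  root=73
After append 57 (leaves=[51, 5, 23, 44, 57]):
  L0: [51, 5, 23, 44, 57]
  L1: h(51,5)=(51*31+5)%997=589 h(23,44)=(23*31+44)%997=757 h(57,57)=(57*31+57)%997=827 -> [589, 757, 827]
  L2: h(589,757)=(589*31+757)%997=73 h(827,827)=(827*31+827)%997=542 -> [73, 542]
  L3: h(73,542)=(73*31+542)%997=811 -> [811]
  root=811
After append 41 (leaves=[51, 5, 23, 44, 57, 41]):
  L0: [51, 5, 23, 44, 57, 41]
  L1: h(51,5)=(51*31+5)%997=589 h(23,44)=(23*31+44)%997=757 h(57,41)=(57*31+41)%997=811 -> [589, 757, 811]
  L2: h(589,757)=(589*31+757)%997=73 h(811,811)=(811*31+811)%997=30 -> [73, 30]
  L3: h(73,30)=(73*31+30)%997=299 -> [299]
  root=299

Answer: 51 589 52 73 811 299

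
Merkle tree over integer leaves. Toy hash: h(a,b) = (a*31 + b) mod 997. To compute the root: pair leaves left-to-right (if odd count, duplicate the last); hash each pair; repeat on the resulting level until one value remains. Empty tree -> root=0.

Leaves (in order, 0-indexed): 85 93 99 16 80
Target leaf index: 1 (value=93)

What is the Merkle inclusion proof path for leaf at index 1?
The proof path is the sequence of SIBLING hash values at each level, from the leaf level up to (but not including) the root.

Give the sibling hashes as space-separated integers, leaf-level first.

L0 (leaves): [85, 93, 99, 16, 80], target index=1
L1: h(85,93)=(85*31+93)%997=734 [pair 0] h(99,16)=(99*31+16)%997=94 [pair 1] h(80,80)=(80*31+80)%997=566 [pair 2] -> [734, 94, 566]
  Sibling for proof at L0: 85
L2: h(734,94)=(734*31+94)%997=914 [pair 0] h(566,566)=(566*31+566)%997=166 [pair 1] -> [914, 166]
  Sibling for proof at L1: 94
L3: h(914,166)=(914*31+166)%997=584 [pair 0] -> [584]
  Sibling for proof at L2: 166
Root: 584
Proof path (sibling hashes from leaf to root): [85, 94, 166]

Answer: 85 94 166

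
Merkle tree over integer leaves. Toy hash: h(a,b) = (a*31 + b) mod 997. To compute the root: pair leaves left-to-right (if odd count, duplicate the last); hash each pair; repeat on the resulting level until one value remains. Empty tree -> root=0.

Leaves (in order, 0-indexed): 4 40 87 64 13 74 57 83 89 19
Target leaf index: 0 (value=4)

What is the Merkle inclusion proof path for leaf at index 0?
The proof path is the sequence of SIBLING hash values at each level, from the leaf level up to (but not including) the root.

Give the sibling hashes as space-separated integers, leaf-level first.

Answer: 40 767 685 231

Derivation:
L0 (leaves): [4, 40, 87, 64, 13, 74, 57, 83, 89, 19], target index=0
L1: h(4,40)=(4*31+40)%997=164 [pair 0] h(87,64)=(87*31+64)%997=767 [pair 1] h(13,74)=(13*31+74)%997=477 [pair 2] h(57,83)=(57*31+83)%997=853 [pair 3] h(89,19)=(89*31+19)%997=784 [pair 4] -> [164, 767, 477, 853, 784]
  Sibling for proof at L0: 40
L2: h(164,767)=(164*31+767)%997=866 [pair 0] h(477,853)=(477*31+853)%997=685 [pair 1] h(784,784)=(784*31+784)%997=163 [pair 2] -> [866, 685, 163]
  Sibling for proof at L1: 767
L3: h(866,685)=(866*31+685)%997=612 [pair 0] h(163,163)=(163*31+163)%997=231 [pair 1] -> [612, 231]
  Sibling for proof at L2: 685
L4: h(612,231)=(612*31+231)%997=260 [pair 0] -> [260]
  Sibling for proof at L3: 231
Root: 260
Proof path (sibling hashes from leaf to root): [40, 767, 685, 231]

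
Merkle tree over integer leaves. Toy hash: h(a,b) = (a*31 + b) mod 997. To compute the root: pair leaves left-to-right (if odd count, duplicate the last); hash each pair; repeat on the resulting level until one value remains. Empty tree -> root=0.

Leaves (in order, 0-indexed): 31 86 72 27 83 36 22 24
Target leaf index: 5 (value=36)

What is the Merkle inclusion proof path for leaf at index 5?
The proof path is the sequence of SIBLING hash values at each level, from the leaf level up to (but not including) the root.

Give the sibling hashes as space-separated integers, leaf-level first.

Answer: 83 706 818

Derivation:
L0 (leaves): [31, 86, 72, 27, 83, 36, 22, 24], target index=5
L1: h(31,86)=(31*31+86)%997=50 [pair 0] h(72,27)=(72*31+27)%997=265 [pair 1] h(83,36)=(83*31+36)%997=615 [pair 2] h(22,24)=(22*31+24)%997=706 [pair 3] -> [50, 265, 615, 706]
  Sibling for proof at L0: 83
L2: h(50,265)=(50*31+265)%997=818 [pair 0] h(615,706)=(615*31+706)%997=828 [pair 1] -> [818, 828]
  Sibling for proof at L1: 706
L3: h(818,828)=(818*31+828)%997=264 [pair 0] -> [264]
  Sibling for proof at L2: 818
Root: 264
Proof path (sibling hashes from leaf to root): [83, 706, 818]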